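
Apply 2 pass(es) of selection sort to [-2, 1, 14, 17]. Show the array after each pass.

Pass 1: Select minimum -2 at index 0, swap -> [-2, 1, 14, 17]
Pass 2: Select minimum 1 at index 1, swap -> [-2, 1, 14, 17]


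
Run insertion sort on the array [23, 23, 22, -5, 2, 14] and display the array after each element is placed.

First element 23 is already 'sorted'
Insert 23: shifted 0 elements -> [23, 23, 22, -5, 2, 14]
Insert 22: shifted 2 elements -> [22, 23, 23, -5, 2, 14]
Insert -5: shifted 3 elements -> [-5, 22, 23, 23, 2, 14]
Insert 2: shifted 3 elements -> [-5, 2, 22, 23, 23, 14]
Insert 14: shifted 3 elements -> [-5, 2, 14, 22, 23, 23]


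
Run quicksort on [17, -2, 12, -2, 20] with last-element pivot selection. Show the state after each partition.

Partition 1: pivot=20 at index 4 -> [17, -2, 12, -2, 20]
Partition 2: pivot=-2 at index 1 -> [-2, -2, 12, 17, 20]
Partition 3: pivot=17 at index 3 -> [-2, -2, 12, 17, 20]


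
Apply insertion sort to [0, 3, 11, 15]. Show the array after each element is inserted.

First element 0 is already 'sorted'
Insert 3: shifted 0 elements -> [0, 3, 11, 15]
Insert 11: shifted 0 elements -> [0, 3, 11, 15]
Insert 15: shifted 0 elements -> [0, 3, 11, 15]


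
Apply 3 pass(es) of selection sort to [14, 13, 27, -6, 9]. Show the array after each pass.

Pass 1: Select minimum -6 at index 3, swap -> [-6, 13, 27, 14, 9]
Pass 2: Select minimum 9 at index 4, swap -> [-6, 9, 27, 14, 13]
Pass 3: Select minimum 13 at index 4, swap -> [-6, 9, 13, 14, 27]


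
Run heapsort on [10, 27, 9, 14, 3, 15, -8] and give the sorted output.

Build heap: [27, 14, 15, 10, 3, 9, -8]
Extract 27: [15, 14, 9, 10, 3, -8, 27]
Extract 15: [14, 10, 9, -8, 3, 15, 27]
Extract 14: [10, 3, 9, -8, 14, 15, 27]
Extract 10: [9, 3, -8, 10, 14, 15, 27]
Extract 9: [3, -8, 9, 10, 14, 15, 27]
Extract 3: [-8, 3, 9, 10, 14, 15, 27]


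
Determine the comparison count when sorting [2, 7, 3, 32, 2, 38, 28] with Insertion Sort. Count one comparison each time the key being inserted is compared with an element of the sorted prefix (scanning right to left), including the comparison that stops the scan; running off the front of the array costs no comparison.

Insert 7: 2 <= 7 (stop) = 1 comparison(s) -> [2, 7, 3, 32, 2, 38, 28]
Insert 3: 7 > 3 (shift), 2 <= 3 (stop) = 2 comparison(s) -> [2, 3, 7, 32, 2, 38, 28]
Insert 32: 7 <= 32 (stop) = 1 comparison(s) -> [2, 3, 7, 32, 2, 38, 28]
Insert 2: 32 > 2 (shift), 7 > 2 (shift), 3 > 2 (shift), 2 <= 2 (stop) = 4 comparison(s) -> [2, 2, 3, 7, 32, 38, 28]
Insert 38: 32 <= 38 (stop) = 1 comparison(s) -> [2, 2, 3, 7, 32, 38, 28]
Insert 28: 38 > 28 (shift), 32 > 28 (shift), 7 <= 28 (stop) = 3 comparison(s) -> [2, 2, 3, 7, 28, 32, 38]
Total comparisons: 1 + 2 + 1 + 4 + 1 + 3 = 12


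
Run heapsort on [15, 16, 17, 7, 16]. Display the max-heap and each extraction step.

Build heap: [17, 16, 15, 7, 16]
Extract 17: [16, 16, 15, 7, 17]
Extract 16: [16, 7, 15, 16, 17]
Extract 16: [15, 7, 16, 16, 17]
Extract 15: [7, 15, 16, 16, 17]


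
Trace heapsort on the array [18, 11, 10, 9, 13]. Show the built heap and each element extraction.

Build heap: [18, 13, 10, 9, 11]
Extract 18: [13, 11, 10, 9, 18]
Extract 13: [11, 9, 10, 13, 18]
Extract 11: [10, 9, 11, 13, 18]
Extract 10: [9, 10, 11, 13, 18]


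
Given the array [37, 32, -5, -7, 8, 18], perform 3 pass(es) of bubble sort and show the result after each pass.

After pass 1: [32, -5, -7, 8, 18, 37] (5 swaps)
After pass 2: [-5, -7, 8, 18, 32, 37] (4 swaps)
After pass 3: [-7, -5, 8, 18, 32, 37] (1 swaps)
Total swaps: 10


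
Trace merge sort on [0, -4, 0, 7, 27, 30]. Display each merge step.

Divide and conquer:
  Merge [-4] + [0] -> [-4, 0]
  Merge [0] + [-4, 0] -> [-4, 0, 0]
  Merge [27] + [30] -> [27, 30]
  Merge [7] + [27, 30] -> [7, 27, 30]
  Merge [-4, 0, 0] + [7, 27, 30] -> [-4, 0, 0, 7, 27, 30]


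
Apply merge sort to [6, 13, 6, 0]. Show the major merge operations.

Divide and conquer:
  Merge [6] + [13] -> [6, 13]
  Merge [6] + [0] -> [0, 6]
  Merge [6, 13] + [0, 6] -> [0, 6, 6, 13]


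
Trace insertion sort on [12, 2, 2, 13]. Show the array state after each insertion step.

First element 12 is already 'sorted'
Insert 2: shifted 1 elements -> [2, 12, 2, 13]
Insert 2: shifted 1 elements -> [2, 2, 12, 13]
Insert 13: shifted 0 elements -> [2, 2, 12, 13]


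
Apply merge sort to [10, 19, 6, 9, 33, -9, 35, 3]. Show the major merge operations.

Divide and conquer:
  Merge [10] + [19] -> [10, 19]
  Merge [6] + [9] -> [6, 9]
  Merge [10, 19] + [6, 9] -> [6, 9, 10, 19]
  Merge [33] + [-9] -> [-9, 33]
  Merge [35] + [3] -> [3, 35]
  Merge [-9, 33] + [3, 35] -> [-9, 3, 33, 35]
  Merge [6, 9, 10, 19] + [-9, 3, 33, 35] -> [-9, 3, 6, 9, 10, 19, 33, 35]


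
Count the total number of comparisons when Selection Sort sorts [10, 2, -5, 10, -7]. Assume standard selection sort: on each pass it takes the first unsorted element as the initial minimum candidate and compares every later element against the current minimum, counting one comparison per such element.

Pass 1: scan indices 1..4 for the minimum = 4 comparison(s); min is -7, place at index 0 -> [-7, 2, -5, 10, 10]
Pass 2: scan indices 2..4 for the minimum = 3 comparison(s); min is -5, place at index 1 -> [-7, -5, 2, 10, 10]
Pass 3: scan indices 3..4 for the minimum = 2 comparison(s); min is 2, place at index 2 -> [-7, -5, 2, 10, 10]
Pass 4: scan indices 4..4 for the minimum = 1 comparison(s); min is 10, place at index 3 -> [-7, -5, 2, 10, 10]
Selection sort always scans the whole unsorted suffix, so the count is (n-1) + (n-2) + ... + 1 = n(n-1)/2 = 5*4/2 = 10 regardless of the input order.
Total comparisons: 4 + 3 + 2 + 1 = 10


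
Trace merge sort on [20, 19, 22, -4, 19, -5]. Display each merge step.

Divide and conquer:
  Merge [19] + [22] -> [19, 22]
  Merge [20] + [19, 22] -> [19, 20, 22]
  Merge [19] + [-5] -> [-5, 19]
  Merge [-4] + [-5, 19] -> [-5, -4, 19]
  Merge [19, 20, 22] + [-5, -4, 19] -> [-5, -4, 19, 19, 20, 22]


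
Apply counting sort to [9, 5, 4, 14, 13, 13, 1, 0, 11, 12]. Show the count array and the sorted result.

Count array: [1, 1, 0, 0, 1, 1, 0, 0, 0, 1, 0, 1, 1, 2, 1]
(count[i] = number of elements equal to i)
Cumulative count: [1, 2, 2, 2, 3, 4, 4, 4, 4, 5, 5, 6, 7, 9, 10]
Sorted: [0, 1, 4, 5, 9, 11, 12, 13, 13, 14]


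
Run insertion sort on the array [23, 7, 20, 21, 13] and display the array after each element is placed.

First element 23 is already 'sorted'
Insert 7: shifted 1 elements -> [7, 23, 20, 21, 13]
Insert 20: shifted 1 elements -> [7, 20, 23, 21, 13]
Insert 21: shifted 1 elements -> [7, 20, 21, 23, 13]
Insert 13: shifted 3 elements -> [7, 13, 20, 21, 23]


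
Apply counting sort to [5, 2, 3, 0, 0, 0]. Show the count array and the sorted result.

Count array: [3, 0, 1, 1, 0, 1]
(count[i] = number of elements equal to i)
Cumulative count: [3, 3, 4, 5, 5, 6]
Sorted: [0, 0, 0, 2, 3, 5]


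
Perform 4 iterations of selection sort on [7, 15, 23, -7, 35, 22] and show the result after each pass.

Pass 1: Select minimum -7 at index 3, swap -> [-7, 15, 23, 7, 35, 22]
Pass 2: Select minimum 7 at index 3, swap -> [-7, 7, 23, 15, 35, 22]
Pass 3: Select minimum 15 at index 3, swap -> [-7, 7, 15, 23, 35, 22]
Pass 4: Select minimum 22 at index 5, swap -> [-7, 7, 15, 22, 35, 23]


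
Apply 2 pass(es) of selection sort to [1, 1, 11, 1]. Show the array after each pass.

Pass 1: Select minimum 1 at index 0, swap -> [1, 1, 11, 1]
Pass 2: Select minimum 1 at index 1, swap -> [1, 1, 11, 1]


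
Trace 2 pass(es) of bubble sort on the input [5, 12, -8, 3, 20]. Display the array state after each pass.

After pass 1: [5, -8, 3, 12, 20] (2 swaps)
After pass 2: [-8, 3, 5, 12, 20] (2 swaps)
Total swaps: 4


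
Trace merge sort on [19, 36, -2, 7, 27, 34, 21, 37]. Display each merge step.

Divide and conquer:
  Merge [19] + [36] -> [19, 36]
  Merge [-2] + [7] -> [-2, 7]
  Merge [19, 36] + [-2, 7] -> [-2, 7, 19, 36]
  Merge [27] + [34] -> [27, 34]
  Merge [21] + [37] -> [21, 37]
  Merge [27, 34] + [21, 37] -> [21, 27, 34, 37]
  Merge [-2, 7, 19, 36] + [21, 27, 34, 37] -> [-2, 7, 19, 21, 27, 34, 36, 37]


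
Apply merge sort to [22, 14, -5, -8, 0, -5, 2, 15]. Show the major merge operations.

Divide and conquer:
  Merge [22] + [14] -> [14, 22]
  Merge [-5] + [-8] -> [-8, -5]
  Merge [14, 22] + [-8, -5] -> [-8, -5, 14, 22]
  Merge [0] + [-5] -> [-5, 0]
  Merge [2] + [15] -> [2, 15]
  Merge [-5, 0] + [2, 15] -> [-5, 0, 2, 15]
  Merge [-8, -5, 14, 22] + [-5, 0, 2, 15] -> [-8, -5, -5, 0, 2, 14, 15, 22]


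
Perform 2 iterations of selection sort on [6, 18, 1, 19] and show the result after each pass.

Pass 1: Select minimum 1 at index 2, swap -> [1, 18, 6, 19]
Pass 2: Select minimum 6 at index 2, swap -> [1, 6, 18, 19]


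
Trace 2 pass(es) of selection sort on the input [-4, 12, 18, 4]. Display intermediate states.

Pass 1: Select minimum -4 at index 0, swap -> [-4, 12, 18, 4]
Pass 2: Select minimum 4 at index 3, swap -> [-4, 4, 18, 12]


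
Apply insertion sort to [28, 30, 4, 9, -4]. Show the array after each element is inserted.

First element 28 is already 'sorted'
Insert 30: shifted 0 elements -> [28, 30, 4, 9, -4]
Insert 4: shifted 2 elements -> [4, 28, 30, 9, -4]
Insert 9: shifted 2 elements -> [4, 9, 28, 30, -4]
Insert -4: shifted 4 elements -> [-4, 4, 9, 28, 30]


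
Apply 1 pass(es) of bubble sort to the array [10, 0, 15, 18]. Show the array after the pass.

After pass 1: [0, 10, 15, 18] (1 swaps)
Total swaps: 1


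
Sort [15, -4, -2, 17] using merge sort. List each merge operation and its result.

Divide and conquer:
  Merge [15] + [-4] -> [-4, 15]
  Merge [-2] + [17] -> [-2, 17]
  Merge [-4, 15] + [-2, 17] -> [-4, -2, 15, 17]


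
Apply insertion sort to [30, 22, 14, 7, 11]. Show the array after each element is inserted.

First element 30 is already 'sorted'
Insert 22: shifted 1 elements -> [22, 30, 14, 7, 11]
Insert 14: shifted 2 elements -> [14, 22, 30, 7, 11]
Insert 7: shifted 3 elements -> [7, 14, 22, 30, 11]
Insert 11: shifted 3 elements -> [7, 11, 14, 22, 30]


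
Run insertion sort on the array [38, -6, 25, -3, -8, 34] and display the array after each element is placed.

First element 38 is already 'sorted'
Insert -6: shifted 1 elements -> [-6, 38, 25, -3, -8, 34]
Insert 25: shifted 1 elements -> [-6, 25, 38, -3, -8, 34]
Insert -3: shifted 2 elements -> [-6, -3, 25, 38, -8, 34]
Insert -8: shifted 4 elements -> [-8, -6, -3, 25, 38, 34]
Insert 34: shifted 1 elements -> [-8, -6, -3, 25, 34, 38]


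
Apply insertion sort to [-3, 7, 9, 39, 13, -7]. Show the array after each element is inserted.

First element -3 is already 'sorted'
Insert 7: shifted 0 elements -> [-3, 7, 9, 39, 13, -7]
Insert 9: shifted 0 elements -> [-3, 7, 9, 39, 13, -7]
Insert 39: shifted 0 elements -> [-3, 7, 9, 39, 13, -7]
Insert 13: shifted 1 elements -> [-3, 7, 9, 13, 39, -7]
Insert -7: shifted 5 elements -> [-7, -3, 7, 9, 13, 39]


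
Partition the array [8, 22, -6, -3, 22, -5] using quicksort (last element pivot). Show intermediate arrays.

Partition 1: pivot=-5 at index 1 -> [-6, -5, 8, -3, 22, 22]
Partition 2: pivot=22 at index 5 -> [-6, -5, 8, -3, 22, 22]
Partition 3: pivot=22 at index 4 -> [-6, -5, 8, -3, 22, 22]
Partition 4: pivot=-3 at index 2 -> [-6, -5, -3, 8, 22, 22]


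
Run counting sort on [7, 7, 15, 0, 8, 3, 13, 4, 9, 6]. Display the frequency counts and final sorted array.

Count array: [1, 0, 0, 1, 1, 0, 1, 2, 1, 1, 0, 0, 0, 1, 0, 1]
(count[i] = number of elements equal to i)
Cumulative count: [1, 1, 1, 2, 3, 3, 4, 6, 7, 8, 8, 8, 8, 9, 9, 10]
Sorted: [0, 3, 4, 6, 7, 7, 8, 9, 13, 15]


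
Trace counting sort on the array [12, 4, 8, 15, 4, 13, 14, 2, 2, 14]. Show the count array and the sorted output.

Count array: [0, 0, 2, 0, 2, 0, 0, 0, 1, 0, 0, 0, 1, 1, 2, 1]
(count[i] = number of elements equal to i)
Cumulative count: [0, 0, 2, 2, 4, 4, 4, 4, 5, 5, 5, 5, 6, 7, 9, 10]
Sorted: [2, 2, 4, 4, 8, 12, 13, 14, 14, 15]


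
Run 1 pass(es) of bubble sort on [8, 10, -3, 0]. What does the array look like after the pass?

After pass 1: [8, -3, 0, 10] (2 swaps)
Total swaps: 2


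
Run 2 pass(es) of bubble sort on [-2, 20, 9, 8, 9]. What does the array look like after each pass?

After pass 1: [-2, 9, 8, 9, 20] (3 swaps)
After pass 2: [-2, 8, 9, 9, 20] (1 swaps)
Total swaps: 4


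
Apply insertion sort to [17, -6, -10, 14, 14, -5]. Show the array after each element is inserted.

First element 17 is already 'sorted'
Insert -6: shifted 1 elements -> [-6, 17, -10, 14, 14, -5]
Insert -10: shifted 2 elements -> [-10, -6, 17, 14, 14, -5]
Insert 14: shifted 1 elements -> [-10, -6, 14, 17, 14, -5]
Insert 14: shifted 1 elements -> [-10, -6, 14, 14, 17, -5]
Insert -5: shifted 3 elements -> [-10, -6, -5, 14, 14, 17]


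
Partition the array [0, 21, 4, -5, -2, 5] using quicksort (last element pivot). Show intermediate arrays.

Partition 1: pivot=5 at index 4 -> [0, 4, -5, -2, 5, 21]
Partition 2: pivot=-2 at index 1 -> [-5, -2, 0, 4, 5, 21]
Partition 3: pivot=4 at index 3 -> [-5, -2, 0, 4, 5, 21]


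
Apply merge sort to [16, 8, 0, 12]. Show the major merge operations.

Divide and conquer:
  Merge [16] + [8] -> [8, 16]
  Merge [0] + [12] -> [0, 12]
  Merge [8, 16] + [0, 12] -> [0, 8, 12, 16]


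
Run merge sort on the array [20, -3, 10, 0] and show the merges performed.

Divide and conquer:
  Merge [20] + [-3] -> [-3, 20]
  Merge [10] + [0] -> [0, 10]
  Merge [-3, 20] + [0, 10] -> [-3, 0, 10, 20]


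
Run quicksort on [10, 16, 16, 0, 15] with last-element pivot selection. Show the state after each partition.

Partition 1: pivot=15 at index 2 -> [10, 0, 15, 16, 16]
Partition 2: pivot=0 at index 0 -> [0, 10, 15, 16, 16]
Partition 3: pivot=16 at index 4 -> [0, 10, 15, 16, 16]


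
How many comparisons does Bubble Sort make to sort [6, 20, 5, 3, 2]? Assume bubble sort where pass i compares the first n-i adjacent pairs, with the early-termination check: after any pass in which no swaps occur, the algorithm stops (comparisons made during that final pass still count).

Pass 1: compare adjacent pairs (0,1)..(3,4) = 4 comparison(s), 3 swap(s) -> [6, 5, 3, 2, 20]
Pass 2: compare adjacent pairs (0,1)..(2,3) = 3 comparison(s), 3 swap(s) -> [5, 3, 2, 6, 20]
Pass 3: compare adjacent pairs (0,1)..(1,2) = 2 comparison(s), 2 swap(s) -> [3, 2, 5, 6, 20]
Pass 4: compare adjacent pairs (0,1)..(0,1) = 1 comparison(s), 1 swap(s) -> [2, 3, 5, 6, 20]
Every pass made at least one swap, so all n-1 passes run.
Total comparisons: 4 + 3 + 2 + 1 = 10


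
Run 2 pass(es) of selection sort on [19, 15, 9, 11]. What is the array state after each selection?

Pass 1: Select minimum 9 at index 2, swap -> [9, 15, 19, 11]
Pass 2: Select minimum 11 at index 3, swap -> [9, 11, 19, 15]


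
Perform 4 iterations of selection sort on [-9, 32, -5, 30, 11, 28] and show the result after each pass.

Pass 1: Select minimum -9 at index 0, swap -> [-9, 32, -5, 30, 11, 28]
Pass 2: Select minimum -5 at index 2, swap -> [-9, -5, 32, 30, 11, 28]
Pass 3: Select minimum 11 at index 4, swap -> [-9, -5, 11, 30, 32, 28]
Pass 4: Select minimum 28 at index 5, swap -> [-9, -5, 11, 28, 32, 30]


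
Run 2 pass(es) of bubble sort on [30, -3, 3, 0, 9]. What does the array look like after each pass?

After pass 1: [-3, 3, 0, 9, 30] (4 swaps)
After pass 2: [-3, 0, 3, 9, 30] (1 swaps)
Total swaps: 5


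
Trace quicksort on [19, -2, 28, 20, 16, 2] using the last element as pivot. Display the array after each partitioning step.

Partition 1: pivot=2 at index 1 -> [-2, 2, 28, 20, 16, 19]
Partition 2: pivot=19 at index 3 -> [-2, 2, 16, 19, 28, 20]
Partition 3: pivot=20 at index 4 -> [-2, 2, 16, 19, 20, 28]


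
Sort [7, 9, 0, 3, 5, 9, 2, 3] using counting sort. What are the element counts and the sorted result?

Count array: [1, 0, 1, 2, 0, 1, 0, 1, 0, 2]
(count[i] = number of elements equal to i)
Cumulative count: [1, 1, 2, 4, 4, 5, 5, 6, 6, 8]
Sorted: [0, 2, 3, 3, 5, 7, 9, 9]


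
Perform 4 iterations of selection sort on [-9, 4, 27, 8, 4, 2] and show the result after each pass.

Pass 1: Select minimum -9 at index 0, swap -> [-9, 4, 27, 8, 4, 2]
Pass 2: Select minimum 2 at index 5, swap -> [-9, 2, 27, 8, 4, 4]
Pass 3: Select minimum 4 at index 4, swap -> [-9, 2, 4, 8, 27, 4]
Pass 4: Select minimum 4 at index 5, swap -> [-9, 2, 4, 4, 27, 8]


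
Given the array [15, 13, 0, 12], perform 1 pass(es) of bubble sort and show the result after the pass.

After pass 1: [13, 0, 12, 15] (3 swaps)
Total swaps: 3


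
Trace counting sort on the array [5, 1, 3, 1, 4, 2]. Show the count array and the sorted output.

Count array: [0, 2, 1, 1, 1, 1]
(count[i] = number of elements equal to i)
Cumulative count: [0, 2, 3, 4, 5, 6]
Sorted: [1, 1, 2, 3, 4, 5]


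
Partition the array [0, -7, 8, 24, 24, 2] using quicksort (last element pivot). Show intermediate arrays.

Partition 1: pivot=2 at index 2 -> [0, -7, 2, 24, 24, 8]
Partition 2: pivot=-7 at index 0 -> [-7, 0, 2, 24, 24, 8]
Partition 3: pivot=8 at index 3 -> [-7, 0, 2, 8, 24, 24]
Partition 4: pivot=24 at index 5 -> [-7, 0, 2, 8, 24, 24]


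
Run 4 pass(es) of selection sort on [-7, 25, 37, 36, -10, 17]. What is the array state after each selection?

Pass 1: Select minimum -10 at index 4, swap -> [-10, 25, 37, 36, -7, 17]
Pass 2: Select minimum -7 at index 4, swap -> [-10, -7, 37, 36, 25, 17]
Pass 3: Select minimum 17 at index 5, swap -> [-10, -7, 17, 36, 25, 37]
Pass 4: Select minimum 25 at index 4, swap -> [-10, -7, 17, 25, 36, 37]


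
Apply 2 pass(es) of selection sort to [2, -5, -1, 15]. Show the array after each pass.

Pass 1: Select minimum -5 at index 1, swap -> [-5, 2, -1, 15]
Pass 2: Select minimum -1 at index 2, swap -> [-5, -1, 2, 15]


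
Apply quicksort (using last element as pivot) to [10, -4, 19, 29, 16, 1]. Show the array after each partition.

Partition 1: pivot=1 at index 1 -> [-4, 1, 19, 29, 16, 10]
Partition 2: pivot=10 at index 2 -> [-4, 1, 10, 29, 16, 19]
Partition 3: pivot=19 at index 4 -> [-4, 1, 10, 16, 19, 29]


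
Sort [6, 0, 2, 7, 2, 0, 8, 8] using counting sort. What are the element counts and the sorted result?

Count array: [2, 0, 2, 0, 0, 0, 1, 1, 2]
(count[i] = number of elements equal to i)
Cumulative count: [2, 2, 4, 4, 4, 4, 5, 6, 8]
Sorted: [0, 0, 2, 2, 6, 7, 8, 8]


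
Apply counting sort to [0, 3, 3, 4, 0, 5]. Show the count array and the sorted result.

Count array: [2, 0, 0, 2, 1, 1]
(count[i] = number of elements equal to i)
Cumulative count: [2, 2, 2, 4, 5, 6]
Sorted: [0, 0, 3, 3, 4, 5]


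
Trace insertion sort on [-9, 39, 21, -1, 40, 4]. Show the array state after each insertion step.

First element -9 is already 'sorted'
Insert 39: shifted 0 elements -> [-9, 39, 21, -1, 40, 4]
Insert 21: shifted 1 elements -> [-9, 21, 39, -1, 40, 4]
Insert -1: shifted 2 elements -> [-9, -1, 21, 39, 40, 4]
Insert 40: shifted 0 elements -> [-9, -1, 21, 39, 40, 4]
Insert 4: shifted 3 elements -> [-9, -1, 4, 21, 39, 40]


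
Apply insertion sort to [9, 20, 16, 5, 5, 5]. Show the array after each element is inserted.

First element 9 is already 'sorted'
Insert 20: shifted 0 elements -> [9, 20, 16, 5, 5, 5]
Insert 16: shifted 1 elements -> [9, 16, 20, 5, 5, 5]
Insert 5: shifted 3 elements -> [5, 9, 16, 20, 5, 5]
Insert 5: shifted 3 elements -> [5, 5, 9, 16, 20, 5]
Insert 5: shifted 3 elements -> [5, 5, 5, 9, 16, 20]


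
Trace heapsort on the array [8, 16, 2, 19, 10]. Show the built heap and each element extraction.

Build heap: [19, 16, 2, 8, 10]
Extract 19: [16, 10, 2, 8, 19]
Extract 16: [10, 8, 2, 16, 19]
Extract 10: [8, 2, 10, 16, 19]
Extract 8: [2, 8, 10, 16, 19]


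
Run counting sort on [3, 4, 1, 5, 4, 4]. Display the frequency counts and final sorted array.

Count array: [0, 1, 0, 1, 3, 1]
(count[i] = number of elements equal to i)
Cumulative count: [0, 1, 1, 2, 5, 6]
Sorted: [1, 3, 4, 4, 4, 5]


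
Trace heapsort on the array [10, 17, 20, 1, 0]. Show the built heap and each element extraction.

Build heap: [20, 17, 10, 1, 0]
Extract 20: [17, 1, 10, 0, 20]
Extract 17: [10, 1, 0, 17, 20]
Extract 10: [1, 0, 10, 17, 20]
Extract 1: [0, 1, 10, 17, 20]


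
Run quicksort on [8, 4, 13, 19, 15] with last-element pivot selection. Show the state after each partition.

Partition 1: pivot=15 at index 3 -> [8, 4, 13, 15, 19]
Partition 2: pivot=13 at index 2 -> [8, 4, 13, 15, 19]
Partition 3: pivot=4 at index 0 -> [4, 8, 13, 15, 19]


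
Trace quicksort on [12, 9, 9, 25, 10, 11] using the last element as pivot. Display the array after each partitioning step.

Partition 1: pivot=11 at index 3 -> [9, 9, 10, 11, 12, 25]
Partition 2: pivot=10 at index 2 -> [9, 9, 10, 11, 12, 25]
Partition 3: pivot=9 at index 1 -> [9, 9, 10, 11, 12, 25]
Partition 4: pivot=25 at index 5 -> [9, 9, 10, 11, 12, 25]


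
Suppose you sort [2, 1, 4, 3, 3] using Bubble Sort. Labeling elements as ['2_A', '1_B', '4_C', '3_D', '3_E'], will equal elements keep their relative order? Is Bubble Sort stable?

Trace Bubble Sort on the labeled array (the key is the number; the letter only tracks identity):
  After pass 1: [1_B, 2_A, 3_D, 3_E, 4_C]
  After pass 2: [1_B, 2_A, 3_D, 3_E, 4_C] (no swaps, done)
Final order: [1_B, 2_A, 3_D, 3_E, 4_C]
Equal keys:
  value 3: originally 3_D, 3_E; after sorting 3_D, 3_E -> order preserved
All equal keys kept their original relative order. Bubble Sort is stable: it only swaps adjacent elements when the left one is strictly greater, so equal keys never move past each other.
Answer: Stable


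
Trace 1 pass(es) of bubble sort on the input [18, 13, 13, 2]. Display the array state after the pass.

After pass 1: [13, 13, 2, 18] (3 swaps)
Total swaps: 3


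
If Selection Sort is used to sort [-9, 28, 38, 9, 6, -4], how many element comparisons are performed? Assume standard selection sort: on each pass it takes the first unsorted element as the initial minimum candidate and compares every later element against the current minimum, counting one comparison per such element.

Pass 1: scan indices 1..5 for the minimum = 5 comparison(s); min is -9, place at index 0 -> [-9, 28, 38, 9, 6, -4]
Pass 2: scan indices 2..5 for the minimum = 4 comparison(s); min is -4, place at index 1 -> [-9, -4, 38, 9, 6, 28]
Pass 3: scan indices 3..5 for the minimum = 3 comparison(s); min is 6, place at index 2 -> [-9, -4, 6, 9, 38, 28]
Pass 4: scan indices 4..5 for the minimum = 2 comparison(s); min is 9, place at index 3 -> [-9, -4, 6, 9, 38, 28]
Pass 5: scan indices 5..5 for the minimum = 1 comparison(s); min is 28, place at index 4 -> [-9, -4, 6, 9, 28, 38]
Selection sort always scans the whole unsorted suffix, so the count is (n-1) + (n-2) + ... + 1 = n(n-1)/2 = 6*5/2 = 15 regardless of the input order.
Total comparisons: 5 + 4 + 3 + 2 + 1 = 15


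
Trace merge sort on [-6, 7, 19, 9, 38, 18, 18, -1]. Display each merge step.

Divide and conquer:
  Merge [-6] + [7] -> [-6, 7]
  Merge [19] + [9] -> [9, 19]
  Merge [-6, 7] + [9, 19] -> [-6, 7, 9, 19]
  Merge [38] + [18] -> [18, 38]
  Merge [18] + [-1] -> [-1, 18]
  Merge [18, 38] + [-1, 18] -> [-1, 18, 18, 38]
  Merge [-6, 7, 9, 19] + [-1, 18, 18, 38] -> [-6, -1, 7, 9, 18, 18, 19, 38]


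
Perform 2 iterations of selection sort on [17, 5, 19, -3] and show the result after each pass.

Pass 1: Select minimum -3 at index 3, swap -> [-3, 5, 19, 17]
Pass 2: Select minimum 5 at index 1, swap -> [-3, 5, 19, 17]


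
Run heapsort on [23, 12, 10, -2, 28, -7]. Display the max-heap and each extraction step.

Build heap: [28, 23, 10, -2, 12, -7]
Extract 28: [23, 12, 10, -2, -7, 28]
Extract 23: [12, -2, 10, -7, 23, 28]
Extract 12: [10, -2, -7, 12, 23, 28]
Extract 10: [-2, -7, 10, 12, 23, 28]
Extract -2: [-7, -2, 10, 12, 23, 28]


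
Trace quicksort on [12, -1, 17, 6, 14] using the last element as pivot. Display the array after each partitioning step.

Partition 1: pivot=14 at index 3 -> [12, -1, 6, 14, 17]
Partition 2: pivot=6 at index 1 -> [-1, 6, 12, 14, 17]


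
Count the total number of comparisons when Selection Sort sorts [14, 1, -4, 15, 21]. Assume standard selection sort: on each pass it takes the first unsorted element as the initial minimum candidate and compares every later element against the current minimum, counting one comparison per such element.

Pass 1: scan indices 1..4 for the minimum = 4 comparison(s); min is -4, place at index 0 -> [-4, 1, 14, 15, 21]
Pass 2: scan indices 2..4 for the minimum = 3 comparison(s); min is 1, place at index 1 -> [-4, 1, 14, 15, 21]
Pass 3: scan indices 3..4 for the minimum = 2 comparison(s); min is 14, place at index 2 -> [-4, 1, 14, 15, 21]
Pass 4: scan indices 4..4 for the minimum = 1 comparison(s); min is 15, place at index 3 -> [-4, 1, 14, 15, 21]
Selection sort always scans the whole unsorted suffix, so the count is (n-1) + (n-2) + ... + 1 = n(n-1)/2 = 5*4/2 = 10 regardless of the input order.
Total comparisons: 4 + 3 + 2 + 1 = 10


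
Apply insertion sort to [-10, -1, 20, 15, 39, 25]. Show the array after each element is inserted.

First element -10 is already 'sorted'
Insert -1: shifted 0 elements -> [-10, -1, 20, 15, 39, 25]
Insert 20: shifted 0 elements -> [-10, -1, 20, 15, 39, 25]
Insert 15: shifted 1 elements -> [-10, -1, 15, 20, 39, 25]
Insert 39: shifted 0 elements -> [-10, -1, 15, 20, 39, 25]
Insert 25: shifted 1 elements -> [-10, -1, 15, 20, 25, 39]


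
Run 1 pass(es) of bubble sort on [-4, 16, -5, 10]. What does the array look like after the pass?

After pass 1: [-4, -5, 10, 16] (2 swaps)
Total swaps: 2


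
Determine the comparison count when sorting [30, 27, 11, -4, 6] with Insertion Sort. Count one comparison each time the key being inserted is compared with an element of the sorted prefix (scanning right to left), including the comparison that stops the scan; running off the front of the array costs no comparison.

Insert 27: 30 > 27 (shift), reached front = 1 comparison(s) -> [27, 30, 11, -4, 6]
Insert 11: 30 > 11 (shift), 27 > 11 (shift), reached front = 2 comparison(s) -> [11, 27, 30, -4, 6]
Insert -4: 30 > -4 (shift), 27 > -4 (shift), 11 > -4 (shift), reached front = 3 comparison(s) -> [-4, 11, 27, 30, 6]
Insert 6: 30 > 6 (shift), 27 > 6 (shift), 11 > 6 (shift), -4 <= 6 (stop) = 4 comparison(s) -> [-4, 6, 11, 27, 30]
Total comparisons: 1 + 2 + 3 + 4 = 10


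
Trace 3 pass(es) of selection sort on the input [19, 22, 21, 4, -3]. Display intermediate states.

Pass 1: Select minimum -3 at index 4, swap -> [-3, 22, 21, 4, 19]
Pass 2: Select minimum 4 at index 3, swap -> [-3, 4, 21, 22, 19]
Pass 3: Select minimum 19 at index 4, swap -> [-3, 4, 19, 22, 21]


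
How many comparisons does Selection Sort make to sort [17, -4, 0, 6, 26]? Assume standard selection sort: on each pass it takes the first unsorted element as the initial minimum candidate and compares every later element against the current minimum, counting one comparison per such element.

Pass 1: scan indices 1..4 for the minimum = 4 comparison(s); min is -4, place at index 0 -> [-4, 17, 0, 6, 26]
Pass 2: scan indices 2..4 for the minimum = 3 comparison(s); min is 0, place at index 1 -> [-4, 0, 17, 6, 26]
Pass 3: scan indices 3..4 for the minimum = 2 comparison(s); min is 6, place at index 2 -> [-4, 0, 6, 17, 26]
Pass 4: scan indices 4..4 for the minimum = 1 comparison(s); min is 17, place at index 3 -> [-4, 0, 6, 17, 26]
Selection sort always scans the whole unsorted suffix, so the count is (n-1) + (n-2) + ... + 1 = n(n-1)/2 = 5*4/2 = 10 regardless of the input order.
Total comparisons: 4 + 3 + 2 + 1 = 10


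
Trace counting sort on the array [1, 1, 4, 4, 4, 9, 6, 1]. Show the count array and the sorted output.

Count array: [0, 3, 0, 0, 3, 0, 1, 0, 0, 1]
(count[i] = number of elements equal to i)
Cumulative count: [0, 3, 3, 3, 6, 6, 7, 7, 7, 8]
Sorted: [1, 1, 1, 4, 4, 4, 6, 9]


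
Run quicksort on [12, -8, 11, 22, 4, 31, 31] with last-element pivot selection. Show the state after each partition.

Partition 1: pivot=31 at index 6 -> [12, -8, 11, 22, 4, 31, 31]
Partition 2: pivot=31 at index 5 -> [12, -8, 11, 22, 4, 31, 31]
Partition 3: pivot=4 at index 1 -> [-8, 4, 11, 22, 12, 31, 31]
Partition 4: pivot=12 at index 3 -> [-8, 4, 11, 12, 22, 31, 31]


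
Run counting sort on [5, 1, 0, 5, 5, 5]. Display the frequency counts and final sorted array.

Count array: [1, 1, 0, 0, 0, 4]
(count[i] = number of elements equal to i)
Cumulative count: [1, 2, 2, 2, 2, 6]
Sorted: [0, 1, 5, 5, 5, 5]


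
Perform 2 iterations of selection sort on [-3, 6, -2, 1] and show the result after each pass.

Pass 1: Select minimum -3 at index 0, swap -> [-3, 6, -2, 1]
Pass 2: Select minimum -2 at index 2, swap -> [-3, -2, 6, 1]


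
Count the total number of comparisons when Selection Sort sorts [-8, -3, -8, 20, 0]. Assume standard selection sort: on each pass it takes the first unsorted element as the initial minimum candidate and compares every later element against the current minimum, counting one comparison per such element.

Pass 1: scan indices 1..4 for the minimum = 4 comparison(s); min is -8, place at index 0 -> [-8, -3, -8, 20, 0]
Pass 2: scan indices 2..4 for the minimum = 3 comparison(s); min is -8, place at index 1 -> [-8, -8, -3, 20, 0]
Pass 3: scan indices 3..4 for the minimum = 2 comparison(s); min is -3, place at index 2 -> [-8, -8, -3, 20, 0]
Pass 4: scan indices 4..4 for the minimum = 1 comparison(s); min is 0, place at index 3 -> [-8, -8, -3, 0, 20]
Selection sort always scans the whole unsorted suffix, so the count is (n-1) + (n-2) + ... + 1 = n(n-1)/2 = 5*4/2 = 10 regardless of the input order.
Total comparisons: 4 + 3 + 2 + 1 = 10


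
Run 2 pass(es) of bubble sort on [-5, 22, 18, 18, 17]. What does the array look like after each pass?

After pass 1: [-5, 18, 18, 17, 22] (3 swaps)
After pass 2: [-5, 18, 17, 18, 22] (1 swaps)
Total swaps: 4


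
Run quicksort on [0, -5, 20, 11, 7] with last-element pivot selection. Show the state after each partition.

Partition 1: pivot=7 at index 2 -> [0, -5, 7, 11, 20]
Partition 2: pivot=-5 at index 0 -> [-5, 0, 7, 11, 20]
Partition 3: pivot=20 at index 4 -> [-5, 0, 7, 11, 20]


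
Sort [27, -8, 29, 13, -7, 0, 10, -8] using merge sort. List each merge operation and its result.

Divide and conquer:
  Merge [27] + [-8] -> [-8, 27]
  Merge [29] + [13] -> [13, 29]
  Merge [-8, 27] + [13, 29] -> [-8, 13, 27, 29]
  Merge [-7] + [0] -> [-7, 0]
  Merge [10] + [-8] -> [-8, 10]
  Merge [-7, 0] + [-8, 10] -> [-8, -7, 0, 10]
  Merge [-8, 13, 27, 29] + [-8, -7, 0, 10] -> [-8, -8, -7, 0, 10, 13, 27, 29]


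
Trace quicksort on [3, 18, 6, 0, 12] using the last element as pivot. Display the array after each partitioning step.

Partition 1: pivot=12 at index 3 -> [3, 6, 0, 12, 18]
Partition 2: pivot=0 at index 0 -> [0, 6, 3, 12, 18]
Partition 3: pivot=3 at index 1 -> [0, 3, 6, 12, 18]


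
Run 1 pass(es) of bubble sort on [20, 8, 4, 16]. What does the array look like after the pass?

After pass 1: [8, 4, 16, 20] (3 swaps)
Total swaps: 3


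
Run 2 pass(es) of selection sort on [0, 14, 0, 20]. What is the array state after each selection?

Pass 1: Select minimum 0 at index 0, swap -> [0, 14, 0, 20]
Pass 2: Select minimum 0 at index 2, swap -> [0, 0, 14, 20]


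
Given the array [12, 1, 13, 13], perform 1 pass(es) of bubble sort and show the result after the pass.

After pass 1: [1, 12, 13, 13] (1 swaps)
Total swaps: 1


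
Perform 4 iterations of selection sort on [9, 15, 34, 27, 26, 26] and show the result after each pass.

Pass 1: Select minimum 9 at index 0, swap -> [9, 15, 34, 27, 26, 26]
Pass 2: Select minimum 15 at index 1, swap -> [9, 15, 34, 27, 26, 26]
Pass 3: Select minimum 26 at index 4, swap -> [9, 15, 26, 27, 34, 26]
Pass 4: Select minimum 26 at index 5, swap -> [9, 15, 26, 26, 34, 27]


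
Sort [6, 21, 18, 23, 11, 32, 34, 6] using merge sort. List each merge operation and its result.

Divide and conquer:
  Merge [6] + [21] -> [6, 21]
  Merge [18] + [23] -> [18, 23]
  Merge [6, 21] + [18, 23] -> [6, 18, 21, 23]
  Merge [11] + [32] -> [11, 32]
  Merge [34] + [6] -> [6, 34]
  Merge [11, 32] + [6, 34] -> [6, 11, 32, 34]
  Merge [6, 18, 21, 23] + [6, 11, 32, 34] -> [6, 6, 11, 18, 21, 23, 32, 34]


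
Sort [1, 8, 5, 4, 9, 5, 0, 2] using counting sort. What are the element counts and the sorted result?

Count array: [1, 1, 1, 0, 1, 2, 0, 0, 1, 1]
(count[i] = number of elements equal to i)
Cumulative count: [1, 2, 3, 3, 4, 6, 6, 6, 7, 8]
Sorted: [0, 1, 2, 4, 5, 5, 8, 9]


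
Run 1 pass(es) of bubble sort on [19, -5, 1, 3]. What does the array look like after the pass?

After pass 1: [-5, 1, 3, 19] (3 swaps)
Total swaps: 3


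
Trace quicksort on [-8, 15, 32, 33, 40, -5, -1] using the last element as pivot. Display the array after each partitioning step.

Partition 1: pivot=-1 at index 2 -> [-8, -5, -1, 33, 40, 15, 32]
Partition 2: pivot=-5 at index 1 -> [-8, -5, -1, 33, 40, 15, 32]
Partition 3: pivot=32 at index 4 -> [-8, -5, -1, 15, 32, 33, 40]
Partition 4: pivot=40 at index 6 -> [-8, -5, -1, 15, 32, 33, 40]


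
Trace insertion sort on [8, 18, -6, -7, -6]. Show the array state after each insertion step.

First element 8 is already 'sorted'
Insert 18: shifted 0 elements -> [8, 18, -6, -7, -6]
Insert -6: shifted 2 elements -> [-6, 8, 18, -7, -6]
Insert -7: shifted 3 elements -> [-7, -6, 8, 18, -6]
Insert -6: shifted 2 elements -> [-7, -6, -6, 8, 18]


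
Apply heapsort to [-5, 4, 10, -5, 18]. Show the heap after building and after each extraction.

Build heap: [18, 4, 10, -5, -5]
Extract 18: [10, 4, -5, -5, 18]
Extract 10: [4, -5, -5, 10, 18]
Extract 4: [-5, -5, 4, 10, 18]
Extract -5: [-5, -5, 4, 10, 18]


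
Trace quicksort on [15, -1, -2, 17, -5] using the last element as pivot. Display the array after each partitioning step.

Partition 1: pivot=-5 at index 0 -> [-5, -1, -2, 17, 15]
Partition 2: pivot=15 at index 3 -> [-5, -1, -2, 15, 17]
Partition 3: pivot=-2 at index 1 -> [-5, -2, -1, 15, 17]


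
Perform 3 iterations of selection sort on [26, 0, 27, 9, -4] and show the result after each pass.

Pass 1: Select minimum -4 at index 4, swap -> [-4, 0, 27, 9, 26]
Pass 2: Select minimum 0 at index 1, swap -> [-4, 0, 27, 9, 26]
Pass 3: Select minimum 9 at index 3, swap -> [-4, 0, 9, 27, 26]


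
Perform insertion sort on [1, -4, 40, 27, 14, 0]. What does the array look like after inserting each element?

First element 1 is already 'sorted'
Insert -4: shifted 1 elements -> [-4, 1, 40, 27, 14, 0]
Insert 40: shifted 0 elements -> [-4, 1, 40, 27, 14, 0]
Insert 27: shifted 1 elements -> [-4, 1, 27, 40, 14, 0]
Insert 14: shifted 2 elements -> [-4, 1, 14, 27, 40, 0]
Insert 0: shifted 4 elements -> [-4, 0, 1, 14, 27, 40]


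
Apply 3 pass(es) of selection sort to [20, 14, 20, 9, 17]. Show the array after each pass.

Pass 1: Select minimum 9 at index 3, swap -> [9, 14, 20, 20, 17]
Pass 2: Select minimum 14 at index 1, swap -> [9, 14, 20, 20, 17]
Pass 3: Select minimum 17 at index 4, swap -> [9, 14, 17, 20, 20]


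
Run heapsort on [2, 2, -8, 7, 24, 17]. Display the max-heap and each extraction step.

Build heap: [24, 7, 17, 2, 2, -8]
Extract 24: [17, 7, -8, 2, 2, 24]
Extract 17: [7, 2, -8, 2, 17, 24]
Extract 7: [2, 2, -8, 7, 17, 24]
Extract 2: [2, -8, 2, 7, 17, 24]
Extract 2: [-8, 2, 2, 7, 17, 24]


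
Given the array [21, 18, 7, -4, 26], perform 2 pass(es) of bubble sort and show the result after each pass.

After pass 1: [18, 7, -4, 21, 26] (3 swaps)
After pass 2: [7, -4, 18, 21, 26] (2 swaps)
Total swaps: 5


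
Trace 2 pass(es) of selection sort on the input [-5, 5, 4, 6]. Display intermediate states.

Pass 1: Select minimum -5 at index 0, swap -> [-5, 5, 4, 6]
Pass 2: Select minimum 4 at index 2, swap -> [-5, 4, 5, 6]


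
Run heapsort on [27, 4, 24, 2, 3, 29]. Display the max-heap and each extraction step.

Build heap: [29, 4, 27, 2, 3, 24]
Extract 29: [27, 4, 24, 2, 3, 29]
Extract 27: [24, 4, 3, 2, 27, 29]
Extract 24: [4, 2, 3, 24, 27, 29]
Extract 4: [3, 2, 4, 24, 27, 29]
Extract 3: [2, 3, 4, 24, 27, 29]


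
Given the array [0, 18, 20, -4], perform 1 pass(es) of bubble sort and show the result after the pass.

After pass 1: [0, 18, -4, 20] (1 swaps)
Total swaps: 1


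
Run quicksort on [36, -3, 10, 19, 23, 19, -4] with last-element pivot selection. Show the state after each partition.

Partition 1: pivot=-4 at index 0 -> [-4, -3, 10, 19, 23, 19, 36]
Partition 2: pivot=36 at index 6 -> [-4, -3, 10, 19, 23, 19, 36]
Partition 3: pivot=19 at index 4 -> [-4, -3, 10, 19, 19, 23, 36]
Partition 4: pivot=19 at index 3 -> [-4, -3, 10, 19, 19, 23, 36]
Partition 5: pivot=10 at index 2 -> [-4, -3, 10, 19, 19, 23, 36]


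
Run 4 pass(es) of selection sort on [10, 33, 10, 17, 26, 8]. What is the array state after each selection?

Pass 1: Select minimum 8 at index 5, swap -> [8, 33, 10, 17, 26, 10]
Pass 2: Select minimum 10 at index 2, swap -> [8, 10, 33, 17, 26, 10]
Pass 3: Select minimum 10 at index 5, swap -> [8, 10, 10, 17, 26, 33]
Pass 4: Select minimum 17 at index 3, swap -> [8, 10, 10, 17, 26, 33]


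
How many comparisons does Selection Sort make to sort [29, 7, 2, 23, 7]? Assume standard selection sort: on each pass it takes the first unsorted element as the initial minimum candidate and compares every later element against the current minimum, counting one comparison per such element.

Pass 1: scan indices 1..4 for the minimum = 4 comparison(s); min is 2, place at index 0 -> [2, 7, 29, 23, 7]
Pass 2: scan indices 2..4 for the minimum = 3 comparison(s); min is 7, place at index 1 -> [2, 7, 29, 23, 7]
Pass 3: scan indices 3..4 for the minimum = 2 comparison(s); min is 7, place at index 2 -> [2, 7, 7, 23, 29]
Pass 4: scan indices 4..4 for the minimum = 1 comparison(s); min is 23, place at index 3 -> [2, 7, 7, 23, 29]
Selection sort always scans the whole unsorted suffix, so the count is (n-1) + (n-2) + ... + 1 = n(n-1)/2 = 5*4/2 = 10 regardless of the input order.
Total comparisons: 4 + 3 + 2 + 1 = 10


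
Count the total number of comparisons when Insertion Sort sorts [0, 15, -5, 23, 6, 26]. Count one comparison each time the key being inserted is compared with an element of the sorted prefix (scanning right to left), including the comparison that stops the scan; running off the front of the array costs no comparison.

Insert 15: 0 <= 15 (stop) = 1 comparison(s) -> [0, 15, -5, 23, 6, 26]
Insert -5: 15 > -5 (shift), 0 > -5 (shift), reached front = 2 comparison(s) -> [-5, 0, 15, 23, 6, 26]
Insert 23: 15 <= 23 (stop) = 1 comparison(s) -> [-5, 0, 15, 23, 6, 26]
Insert 6: 23 > 6 (shift), 15 > 6 (shift), 0 <= 6 (stop) = 3 comparison(s) -> [-5, 0, 6, 15, 23, 26]
Insert 26: 23 <= 26 (stop) = 1 comparison(s) -> [-5, 0, 6, 15, 23, 26]
Total comparisons: 1 + 2 + 1 + 3 + 1 = 8


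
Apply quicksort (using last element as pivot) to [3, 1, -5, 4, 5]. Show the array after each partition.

Partition 1: pivot=5 at index 4 -> [3, 1, -5, 4, 5]
Partition 2: pivot=4 at index 3 -> [3, 1, -5, 4, 5]
Partition 3: pivot=-5 at index 0 -> [-5, 1, 3, 4, 5]
Partition 4: pivot=3 at index 2 -> [-5, 1, 3, 4, 5]


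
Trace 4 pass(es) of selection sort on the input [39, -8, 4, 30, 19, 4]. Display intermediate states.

Pass 1: Select minimum -8 at index 1, swap -> [-8, 39, 4, 30, 19, 4]
Pass 2: Select minimum 4 at index 2, swap -> [-8, 4, 39, 30, 19, 4]
Pass 3: Select minimum 4 at index 5, swap -> [-8, 4, 4, 30, 19, 39]
Pass 4: Select minimum 19 at index 4, swap -> [-8, 4, 4, 19, 30, 39]


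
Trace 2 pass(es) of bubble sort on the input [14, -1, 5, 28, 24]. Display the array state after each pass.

After pass 1: [-1, 5, 14, 24, 28] (3 swaps)
After pass 2: [-1, 5, 14, 24, 28] (0 swaps)
Total swaps: 3


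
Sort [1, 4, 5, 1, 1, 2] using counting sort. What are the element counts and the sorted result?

Count array: [0, 3, 1, 0, 1, 1]
(count[i] = number of elements equal to i)
Cumulative count: [0, 3, 4, 4, 5, 6]
Sorted: [1, 1, 1, 2, 4, 5]


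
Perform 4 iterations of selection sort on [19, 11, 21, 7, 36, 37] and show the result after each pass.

Pass 1: Select minimum 7 at index 3, swap -> [7, 11, 21, 19, 36, 37]
Pass 2: Select minimum 11 at index 1, swap -> [7, 11, 21, 19, 36, 37]
Pass 3: Select minimum 19 at index 3, swap -> [7, 11, 19, 21, 36, 37]
Pass 4: Select minimum 21 at index 3, swap -> [7, 11, 19, 21, 36, 37]
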